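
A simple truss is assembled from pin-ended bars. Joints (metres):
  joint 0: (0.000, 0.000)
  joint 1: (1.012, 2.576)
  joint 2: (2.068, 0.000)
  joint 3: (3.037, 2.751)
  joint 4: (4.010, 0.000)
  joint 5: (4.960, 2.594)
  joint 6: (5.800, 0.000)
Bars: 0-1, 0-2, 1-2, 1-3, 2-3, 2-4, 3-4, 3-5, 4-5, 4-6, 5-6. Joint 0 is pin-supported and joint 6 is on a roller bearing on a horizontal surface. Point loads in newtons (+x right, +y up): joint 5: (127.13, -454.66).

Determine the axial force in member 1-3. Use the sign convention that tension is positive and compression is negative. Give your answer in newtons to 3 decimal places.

N=7 nodes, M=11 members, R=3 reactions → 2N=14, M+R=14
member 0 (0-1): L=2.7677, (cx,cy)=(0.3657,0.9308)
member 1 (0-2): L=2.0680, (cx,cy)=(1.0000,0.0000)
member 2 (1-2): L=2.7840, (cx,cy)=(0.3793,-0.9253)
member 3 (1-3): L=2.0325, (cx,cy)=(0.9963,0.0861)
member 4 (2-3): L=2.9167, (cx,cy)=(0.3322,0.9432)
member 5 (2-4): L=1.9420, (cx,cy)=(1.0000,0.0000)
member 6 (3-4): L=2.9180, (cx,cy)=(0.3334,-0.9428)
member 7 (3-5): L=1.9294, (cx,cy)=(0.9967,-0.0814)
member 8 (4-5): L=2.7625, (cx,cy)=(0.3439,0.9390)
member 9 (4-6): L=1.7900, (cx,cy)=(1.0000,0.0000)
member 10 (5-6): L=2.7266, (cx,cy)=(0.3081,-0.9514)
solve A·x = −loads:
  F[0-1] = -9.6583 N (compression)
  F[0-2] = +130.6616 N (tension)
  F[1-2] = +9.0646 N (tension)
  F[1-3] = -6.9958 N (compression)
  F[2-3] = -8.8923 N (compression)
  F[2-4] = +137.0541 N (tension)
  F[3-4] = +10.7037 N (tension)
  F[3-5] = -13.5381 N (compression)
  F[4-5] = -10.7466 N (compression)
  F[4-6] = +144.3189 N (tension)
  F[5-6] = -468.4550 N (compression)
  Rx@0 = -127.1300 N
  Ry@0 = +8.9895 N
  Ry@6 = +445.6705 N

-6.996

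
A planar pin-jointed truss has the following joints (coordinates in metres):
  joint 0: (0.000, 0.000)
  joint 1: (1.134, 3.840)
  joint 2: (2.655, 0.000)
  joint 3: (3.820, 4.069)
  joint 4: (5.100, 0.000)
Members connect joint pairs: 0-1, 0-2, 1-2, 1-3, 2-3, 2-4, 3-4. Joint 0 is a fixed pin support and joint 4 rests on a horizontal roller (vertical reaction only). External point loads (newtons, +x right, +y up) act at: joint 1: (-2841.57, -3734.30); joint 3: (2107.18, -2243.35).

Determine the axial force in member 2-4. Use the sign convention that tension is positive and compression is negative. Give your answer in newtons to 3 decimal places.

N=5 nodes, M=7 members, R=3 reactions → 2N=10, M+R=10
member 0 (0-1): L=4.0039, (cx,cy)=(0.2832,0.9591)
member 1 (0-2): L=2.6550, (cx,cy)=(1.0000,0.0000)
member 2 (1-2): L=4.1303, (cx,cy)=(0.3683,-0.9297)
member 3 (1-3): L=2.6957, (cx,cy)=(0.9964,0.0849)
member 4 (2-3): L=4.2325, (cx,cy)=(0.2753,0.9614)
member 5 (2-4): L=2.4450, (cx,cy)=(1.0000,0.0000)
member 6 (3-4): L=4.2656, (cx,cy)=(0.3001,-0.9539)
solve A·x = −loads:
  F[0-1] = -4092.9263 N (compression)
  F[0-2] = +424.8120 N (tension)
  F[1-2] = +348.0040 N (tension)
  F[1-3] = +1559.8511 N (tension)
  F[2-3] = -336.5477 N (compression)
  F[2-4] = +645.6025 N (tension)
  F[3-4] = -2151.4595 N (compression)
  Rx@0 = +734.3900 N
  Ry@0 = +3925.3402 N
  Ry@4 = +2052.3098 N

645.602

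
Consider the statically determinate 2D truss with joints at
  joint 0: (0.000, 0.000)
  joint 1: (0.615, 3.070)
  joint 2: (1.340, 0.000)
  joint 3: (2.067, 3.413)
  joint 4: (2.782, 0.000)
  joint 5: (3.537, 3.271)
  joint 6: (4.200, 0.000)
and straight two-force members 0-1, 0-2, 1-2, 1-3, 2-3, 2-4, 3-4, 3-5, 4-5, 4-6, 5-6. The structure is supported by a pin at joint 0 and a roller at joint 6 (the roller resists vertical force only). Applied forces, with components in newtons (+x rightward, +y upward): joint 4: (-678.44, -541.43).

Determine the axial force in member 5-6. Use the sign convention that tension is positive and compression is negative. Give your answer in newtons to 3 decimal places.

-365.926

N=7 nodes, M=11 members, R=3 reactions → 2N=14, M+R=14
member 0 (0-1): L=3.1310, (cx,cy)=(0.1964,0.9805)
member 1 (0-2): L=1.3400, (cx,cy)=(1.0000,0.0000)
member 2 (1-2): L=3.1544, (cx,cy)=(0.2298,-0.9732)
member 3 (1-3): L=1.4920, (cx,cy)=(0.9732,0.2299)
member 4 (2-3): L=3.4896, (cx,cy)=(0.2083,0.9781)
member 5 (2-4): L=1.4420, (cx,cy)=(1.0000,0.0000)
member 6 (3-4): L=3.4871, (cx,cy)=(0.2050,-0.9788)
member 7 (3-5): L=1.4768, (cx,cy)=(0.9954,-0.0962)
member 8 (4-5): L=3.3570, (cx,cy)=(0.2249,0.9744)
member 9 (4-6): L=1.4180, (cx,cy)=(1.0000,0.0000)
member 10 (5-6): L=3.3375, (cx,cy)=(0.1987,-0.9801)
solve A·x = −loads:
  F[0-1] = -186.4289 N (compression)
  F[0-2] = -641.8210 N (compression)
  F[1-2] = +169.4821 N (tension)
  F[1-3] = -77.6517 N (compression)
  F[2-3] = -168.6456 N (compression)
  F[2-4] = -567.7334 N (compression)
  F[3-4] = +201.7748 N (tension)
  F[3-5] = -152.7868 N (compression)
  F[4-5] = +352.9854 N (tension)
  F[4-6] = +72.6914 N (tension)
  F[5-6] = -365.9257 N (compression)
  Rx@0 = +678.4400 N
  Ry@0 = +182.7971 N
  Ry@6 = +358.6329 N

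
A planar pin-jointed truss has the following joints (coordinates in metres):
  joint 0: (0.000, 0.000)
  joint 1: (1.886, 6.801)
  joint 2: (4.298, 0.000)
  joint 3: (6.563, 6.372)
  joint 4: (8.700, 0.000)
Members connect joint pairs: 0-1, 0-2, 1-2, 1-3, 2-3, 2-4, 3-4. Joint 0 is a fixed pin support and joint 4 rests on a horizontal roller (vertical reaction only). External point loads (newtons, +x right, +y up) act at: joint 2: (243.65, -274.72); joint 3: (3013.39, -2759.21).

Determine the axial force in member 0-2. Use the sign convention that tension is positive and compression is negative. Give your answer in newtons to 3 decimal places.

N=5 nodes, M=7 members, R=3 reactions → 2N=10, M+R=10
member 0 (0-1): L=7.0577, (cx,cy)=(0.2672,0.9636)
member 1 (0-2): L=4.2980, (cx,cy)=(1.0000,0.0000)
member 2 (1-2): L=7.2160, (cx,cy)=(0.3343,-0.9425)
member 3 (1-3): L=4.6966, (cx,cy)=(0.9958,-0.0913)
member 4 (2-3): L=6.7626, (cx,cy)=(0.3349,0.9422)
member 5 (2-4): L=4.4020, (cx,cy)=(1.0000,0.0000)
member 6 (3-4): L=6.7208, (cx,cy)=(0.3180,-0.9481)
solve A·x = −loads:
  F[0-1] = +1442.7639 N (tension)
  F[0-2] = +2871.4941 N (tension)
  F[1-2] = -1563.5272 N (compression)
  F[1-3] = +911.9751 N (tension)
  F[2-3] = +1855.4851 N (tension)
  F[2-4] = +1483.7681 N (tension)
  F[3-4] = -4666.4055 N (compression)
  Rx@0 = -3257.0400 N
  Ry@0 = -1390.2956 N
  Ry@4 = +4424.2256 N

2871.494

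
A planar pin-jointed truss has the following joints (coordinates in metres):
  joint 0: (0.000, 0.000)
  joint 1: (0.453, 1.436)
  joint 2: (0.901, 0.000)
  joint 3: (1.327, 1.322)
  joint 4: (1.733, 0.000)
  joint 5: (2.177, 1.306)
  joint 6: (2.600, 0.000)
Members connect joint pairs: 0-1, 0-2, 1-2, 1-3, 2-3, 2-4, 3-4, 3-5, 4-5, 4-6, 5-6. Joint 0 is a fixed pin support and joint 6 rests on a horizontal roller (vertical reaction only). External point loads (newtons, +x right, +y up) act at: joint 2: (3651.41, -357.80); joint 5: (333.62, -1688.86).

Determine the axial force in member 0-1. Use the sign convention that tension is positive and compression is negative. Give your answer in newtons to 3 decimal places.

-357.558

N=7 nodes, M=11 members, R=3 reactions → 2N=14, M+R=14
member 0 (0-1): L=1.5058, (cx,cy)=(0.3008,0.9537)
member 1 (0-2): L=0.9010, (cx,cy)=(1.0000,0.0000)
member 2 (1-2): L=1.5043, (cx,cy)=(0.2978,-0.9546)
member 3 (1-3): L=0.8814, (cx,cy)=(0.9916,-0.1293)
member 4 (2-3): L=1.3889, (cx,cy)=(0.3067,0.9518)
member 5 (2-4): L=0.8320, (cx,cy)=(1.0000,0.0000)
member 6 (3-4): L=1.3829, (cx,cy)=(0.2936,-0.9559)
member 7 (3-5): L=0.8502, (cx,cy)=(0.9998,-0.0188)
member 8 (4-5): L=1.3794, (cx,cy)=(0.3219,0.9468)
member 9 (4-6): L=0.8670, (cx,cy)=(1.0000,0.0000)
member 10 (5-6): L=1.3728, (cx,cy)=(0.3081,-0.9513)
solve A·x = −loads:
  F[0-1] = -357.5578 N (compression)
  F[0-2] = +4092.5996 N (tension)
  F[1-2] = +387.6757 N (tension)
  F[1-3] = -224.9167 N (compression)
  F[2-3] = -12.9057 N (compression)
  F[2-4] = +560.6057 N (tension)
  F[3-4] = -13.1882 N (compression)
  F[3-5] = -223.1535 N (compression)
  F[4-5] = +13.3157 N (tension)
  F[4-6] = +552.4480 N (tension)
  F[5-6] = -1792.9021 N (compression)
  Rx@0 = -3985.0300 N
  Ry@0 = +340.9932 N
  Ry@6 = +1705.6668 N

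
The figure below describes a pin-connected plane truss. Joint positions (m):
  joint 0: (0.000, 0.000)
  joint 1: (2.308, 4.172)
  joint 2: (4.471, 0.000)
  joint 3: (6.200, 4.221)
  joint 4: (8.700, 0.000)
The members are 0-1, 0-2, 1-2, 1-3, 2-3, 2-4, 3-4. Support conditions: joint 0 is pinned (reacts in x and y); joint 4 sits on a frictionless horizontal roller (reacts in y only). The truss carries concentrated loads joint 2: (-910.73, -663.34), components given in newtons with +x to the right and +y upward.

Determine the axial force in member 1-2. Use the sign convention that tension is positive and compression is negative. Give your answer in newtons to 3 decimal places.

N=5 nodes, M=7 members, R=3 reactions → 2N=10, M+R=10
member 0 (0-1): L=4.7679, (cx,cy)=(0.4841,0.8750)
member 1 (0-2): L=4.4710, (cx,cy)=(1.0000,0.0000)
member 2 (1-2): L=4.6994, (cx,cy)=(0.4603,-0.8878)
member 3 (1-3): L=3.8923, (cx,cy)=(0.9999,0.0126)
member 4 (2-3): L=4.5614, (cx,cy)=(0.3791,0.9254)
member 5 (2-4): L=4.2290, (cx,cy)=(1.0000,0.0000)
member 6 (3-4): L=4.9058, (cx,cy)=(0.5096,-0.8604)
solve A·x = −loads:
  F[0-1] = -368.4965 N (compression)
  F[0-2] = -732.3500 N (compression)
  F[1-2] = +358.3354 N (tension)
  F[1-3] = -343.3396 N (compression)
  F[2-3] = +373.0572 N (tension)
  F[2-4] = +201.9046 N (tension)
  F[3-4] = -396.2012 N (compression)
  Rx@0 = +910.7300 N
  Ry@0 = +322.4442 N
  Ry@4 = +340.8958 N

358.335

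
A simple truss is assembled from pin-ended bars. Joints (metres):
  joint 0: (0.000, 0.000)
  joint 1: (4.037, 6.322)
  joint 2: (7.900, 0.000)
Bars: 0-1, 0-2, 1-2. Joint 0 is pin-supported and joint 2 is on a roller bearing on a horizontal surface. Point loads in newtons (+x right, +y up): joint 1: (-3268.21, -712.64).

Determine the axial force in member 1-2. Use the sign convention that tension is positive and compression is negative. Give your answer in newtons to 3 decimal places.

2638.234

N=3 nodes, M=3 members, R=3 reactions → 2N=6, M+R=6
member 0 (0-1): L=7.5010, (cx,cy)=(0.5382,0.8428)
member 1 (0-2): L=7.9000, (cx,cy)=(1.0000,0.0000)
member 2 (1-2): L=7.4088, (cx,cy)=(0.5214,-0.8533)
solve A·x = −loads:
  F[0-1] = -3516.6054 N (compression)
  F[0-2] = -1375.5918 N (compression)
  F[1-2] = +2638.2337 N (tension)
  Rx@0 = +3268.2100 N
  Ry@0 = +2963.8673 N
  Ry@2 = -2251.2273 N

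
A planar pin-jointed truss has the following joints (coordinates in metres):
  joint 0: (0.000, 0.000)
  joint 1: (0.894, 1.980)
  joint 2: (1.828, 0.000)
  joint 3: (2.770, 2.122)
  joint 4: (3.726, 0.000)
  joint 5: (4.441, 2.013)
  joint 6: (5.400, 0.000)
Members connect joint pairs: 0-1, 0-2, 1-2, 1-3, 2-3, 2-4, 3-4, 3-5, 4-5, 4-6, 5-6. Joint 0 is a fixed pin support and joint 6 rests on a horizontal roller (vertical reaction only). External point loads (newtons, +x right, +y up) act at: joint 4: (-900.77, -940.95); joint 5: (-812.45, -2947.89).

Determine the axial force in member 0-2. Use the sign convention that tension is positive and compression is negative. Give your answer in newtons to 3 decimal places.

-1208.389

N=7 nodes, M=11 members, R=3 reactions → 2N=14, M+R=14
member 0 (0-1): L=2.1725, (cx,cy)=(0.4115,0.9114)
member 1 (0-2): L=1.8280, (cx,cy)=(1.0000,0.0000)
member 2 (1-2): L=2.1892, (cx,cy)=(0.4266,-0.9044)
member 3 (1-3): L=1.8814, (cx,cy)=(0.9971,0.0755)
member 4 (2-3): L=2.3217, (cx,cy)=(0.4057,0.9140)
member 5 (2-4): L=1.8980, (cx,cy)=(1.0000,0.0000)
member 6 (3-4): L=2.3274, (cx,cy)=(0.4108,-0.9117)
member 7 (3-5): L=1.6746, (cx,cy)=(0.9979,-0.0651)
member 8 (4-5): L=2.1362, (cx,cy)=(0.3347,0.9423)
member 9 (4-6): L=1.6740, (cx,cy)=(1.0000,0.0000)
member 10 (5-6): L=2.2298, (cx,cy)=(0.4301,-0.9028)
solve A·x = −loads:
  F[0-1] = -1226.7679 N (compression)
  F[0-2] = -1208.3894 N (compression)
  F[1-2] = +1152.8219 N (tension)
  F[1-3] = -999.5133 N (compression)
  F[2-3] = -1140.7586 N (compression)
  F[2-4] = -253.7077 N (compression)
  F[3-4] = +1371.0208 N (tension)
  F[3-5] = -2026.9683 N (compression)
  F[4-5] = -327.9882 N (compression)
  F[4-6] = +1319.9988 N (tension)
  F[5-6] = -3069.1206 N (compression)
  Rx@0 = +1713.2200 N
  Ry@0 = +1118.0812 N
  Ry@6 = +2770.7588 N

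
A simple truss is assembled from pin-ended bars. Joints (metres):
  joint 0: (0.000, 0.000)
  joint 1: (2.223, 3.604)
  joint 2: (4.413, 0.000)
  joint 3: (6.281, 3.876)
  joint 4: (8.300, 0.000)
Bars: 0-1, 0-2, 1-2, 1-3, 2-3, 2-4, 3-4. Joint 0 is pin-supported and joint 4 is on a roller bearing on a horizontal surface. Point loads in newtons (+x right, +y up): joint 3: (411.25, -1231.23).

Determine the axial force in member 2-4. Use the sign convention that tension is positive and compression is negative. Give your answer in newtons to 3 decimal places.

N=5 nodes, M=7 members, R=3 reactions → 2N=10, M+R=10
member 0 (0-1): L=4.2344, (cx,cy)=(0.5250,0.8511)
member 1 (0-2): L=4.4130, (cx,cy)=(1.0000,0.0000)
member 2 (1-2): L=4.2172, (cx,cy)=(0.5193,-0.8546)
member 3 (1-3): L=4.0671, (cx,cy)=(0.9978,0.0669)
member 4 (2-3): L=4.3027, (cx,cy)=(0.4342,0.9008)
member 5 (2-4): L=3.8870, (cx,cy)=(1.0000,0.0000)
member 6 (3-4): L=4.3703, (cx,cy)=(0.4620,-0.8869)
solve A·x = −loads:
  F[0-1] = -126.2481 N (compression)
  F[0-2] = +477.5277 N (tension)
  F[1-2] = +115.8187 N (tension)
  F[1-3] = -126.7060 N (compression)
  F[2-3] = -109.8727 N (compression)
  F[2-4] = +585.3737 N (tension)
  F[3-4] = -1267.0992 N (compression)
  Rx@0 = -411.2500 N
  Ry@0 = +107.4516 N
  Ry@4 = +1123.7784 N

585.374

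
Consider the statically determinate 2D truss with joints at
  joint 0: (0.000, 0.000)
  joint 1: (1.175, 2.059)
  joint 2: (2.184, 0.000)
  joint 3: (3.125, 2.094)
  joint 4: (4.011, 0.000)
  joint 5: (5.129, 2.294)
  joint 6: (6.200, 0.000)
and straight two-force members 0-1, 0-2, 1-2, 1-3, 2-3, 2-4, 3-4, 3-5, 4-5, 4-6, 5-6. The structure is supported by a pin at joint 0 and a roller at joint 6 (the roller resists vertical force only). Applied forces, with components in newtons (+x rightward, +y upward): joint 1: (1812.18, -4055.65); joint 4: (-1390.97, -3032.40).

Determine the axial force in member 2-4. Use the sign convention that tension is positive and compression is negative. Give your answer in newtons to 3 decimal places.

2219.250

N=7 nodes, M=11 members, R=3 reactions → 2N=14, M+R=14
member 0 (0-1): L=2.3707, (cx,cy)=(0.4956,0.8685)
member 1 (0-2): L=2.1840, (cx,cy)=(1.0000,0.0000)
member 2 (1-2): L=2.2929, (cx,cy)=(0.4400,-0.8980)
member 3 (1-3): L=1.9503, (cx,cy)=(0.9998,0.0179)
member 4 (2-3): L=2.2957, (cx,cy)=(0.4099,0.9121)
member 5 (2-4): L=1.8270, (cx,cy)=(1.0000,0.0000)
member 6 (3-4): L=2.2737, (cx,cy)=(0.3897,-0.9210)
member 7 (3-5): L=2.0140, (cx,cy)=(0.9951,0.0993)
member 8 (4-5): L=2.5519, (cx,cy)=(0.4381,0.8989)
member 9 (4-6): L=2.1890, (cx,cy)=(1.0000,0.0000)
member 10 (5-6): L=2.5317, (cx,cy)=(0.4230,-0.9061)
solve A·x = −loads:
  F[0-1] = -4324.3860 N (compression)
  F[0-2] = +2564.5450 N (tension)
  F[1-2] = -409.3220 N (compression)
  F[1-3] = -3776.0022 N (compression)
  F[2-3] = +402.9684 N (tension)
  F[2-4] = +2219.2499 N (tension)
  F[3-4] = -687.7145 N (compression)
  F[3-5] = -3358.8424 N (compression)
  F[4-5] = +4077.9240 N (tension)
  F[4-6] = +1555.7033 N (tension)
  F[5-6] = -3677.4655 N (compression)
  Rx@0 = -421.2100 N
  Ry@0 = +3755.8526 N
  Ry@6 = +3332.1974 N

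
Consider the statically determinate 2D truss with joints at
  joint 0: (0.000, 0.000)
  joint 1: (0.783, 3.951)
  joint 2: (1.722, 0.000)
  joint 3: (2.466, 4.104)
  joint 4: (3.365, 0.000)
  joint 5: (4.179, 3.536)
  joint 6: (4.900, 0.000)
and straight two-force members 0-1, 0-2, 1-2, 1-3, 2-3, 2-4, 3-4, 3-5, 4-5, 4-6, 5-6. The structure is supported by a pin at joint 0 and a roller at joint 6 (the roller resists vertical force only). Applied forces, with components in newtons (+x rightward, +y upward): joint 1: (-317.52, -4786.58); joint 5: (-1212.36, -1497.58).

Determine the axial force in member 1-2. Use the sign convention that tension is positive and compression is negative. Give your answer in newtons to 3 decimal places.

N=7 nodes, M=11 members, R=3 reactions → 2N=14, M+R=14
member 0 (0-1): L=4.0278, (cx,cy)=(0.1944,0.9809)
member 1 (0-2): L=1.7220, (cx,cy)=(1.0000,0.0000)
member 2 (1-2): L=4.0610, (cx,cy)=(0.2312,-0.9729)
member 3 (1-3): L=1.6899, (cx,cy)=(0.9959,0.0905)
member 4 (2-3): L=4.1709, (cx,cy)=(0.1784,0.9840)
member 5 (2-4): L=1.6430, (cx,cy)=(1.0000,0.0000)
member 6 (3-4): L=4.2013, (cx,cy)=(0.2140,-0.9768)
member 7 (3-5): L=1.8047, (cx,cy)=(0.9492,-0.3147)
member 8 (4-5): L=3.6285, (cx,cy)=(0.2243,0.9745)
member 9 (4-6): L=1.5350, (cx,cy)=(1.0000,0.0000)
member 10 (5-6): L=3.6088, (cx,cy)=(0.1998,-0.9798)
solve A·x = −loads:
  F[0-1] = -5477.4595 N (compression)
  F[0-2] = -465.0782 N (compression)
  F[1-2] = +521.6217 N (tension)
  F[1-3] = -871.4707 N (compression)
  F[2-3] = -515.7582 N (compression)
  F[2-4] = -252.4678 N (compression)
  F[3-4] = +998.6565 N (tension)
  F[3-5] = -1236.4193 N (compression)
  F[4-5] = -1001.0402 N (compression)
  F[4-6] = +185.7950 N (tension)
  F[5-6] = -929.9435 N (compression)
  Rx@0 = +1529.8800 N
  Ry@0 = +5372.9656 N
  Ry@6 = +911.1944 N

521.622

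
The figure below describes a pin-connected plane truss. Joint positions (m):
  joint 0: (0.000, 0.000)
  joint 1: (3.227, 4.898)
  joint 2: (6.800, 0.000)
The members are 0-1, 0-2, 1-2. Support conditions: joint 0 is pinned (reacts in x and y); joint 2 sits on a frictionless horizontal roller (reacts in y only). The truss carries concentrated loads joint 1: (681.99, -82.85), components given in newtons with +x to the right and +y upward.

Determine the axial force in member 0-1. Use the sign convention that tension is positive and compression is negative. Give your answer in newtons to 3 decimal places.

N=3 nodes, M=3 members, R=3 reactions → 2N=6, M+R=6
member 0 (0-1): L=5.8655, (cx,cy)=(0.5502,0.8351)
member 1 (0-2): L=6.8000, (cx,cy)=(1.0000,0.0000)
member 2 (1-2): L=6.0627, (cx,cy)=(0.5893,-0.8079)
solve A·x = −loads:
  F[0-1] = +536.1335 N (tension)
  F[0-2] = +387.0268 N (tension)
  F[1-2] = -656.7143 N (compression)
  Rx@0 = -681.9900 N
  Ry@0 = -447.7006 N
  Ry@2 = +530.5506 N

536.133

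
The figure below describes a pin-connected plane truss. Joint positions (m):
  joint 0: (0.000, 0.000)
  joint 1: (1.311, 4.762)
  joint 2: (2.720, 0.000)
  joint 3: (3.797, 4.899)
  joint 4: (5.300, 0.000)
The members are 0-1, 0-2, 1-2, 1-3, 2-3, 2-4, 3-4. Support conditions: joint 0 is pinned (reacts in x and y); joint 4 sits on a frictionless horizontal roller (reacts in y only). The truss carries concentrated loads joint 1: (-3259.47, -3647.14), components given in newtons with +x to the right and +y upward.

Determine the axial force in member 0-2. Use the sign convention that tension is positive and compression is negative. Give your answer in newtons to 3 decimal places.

N=5 nodes, M=7 members, R=3 reactions → 2N=10, M+R=10
member 0 (0-1): L=4.9392, (cx,cy)=(0.2654,0.9641)
member 1 (0-2): L=2.7200, (cx,cy)=(1.0000,0.0000)
member 2 (1-2): L=4.9661, (cx,cy)=(0.2837,-0.9589)
member 3 (1-3): L=2.4898, (cx,cy)=(0.9985,0.0550)
member 4 (2-3): L=5.0160, (cx,cy)=(0.2147,0.9767)
member 5 (2-4): L=2.5800, (cx,cy)=(1.0000,0.0000)
member 6 (3-4): L=5.1244, (cx,cy)=(0.2933,-0.9560)
solve A·x = −loads:
  F[0-1] = -5884.6735 N (compression)
  F[0-2] = -1697.5046 N (compression)
  F[1-2] = +2175.3813 N (tension)
  F[1-3] = +1081.9339 N (tension)
  F[2-3] = -2135.7986 N (compression)
  F[2-4] = -621.7100 N (compression)
  F[3-4] = +2119.6771 N (tension)
  Rx@0 = +3259.4700 N
  Ry@0 = +5673.5920 N
  Ry@4 = -2026.4520 N

-1697.505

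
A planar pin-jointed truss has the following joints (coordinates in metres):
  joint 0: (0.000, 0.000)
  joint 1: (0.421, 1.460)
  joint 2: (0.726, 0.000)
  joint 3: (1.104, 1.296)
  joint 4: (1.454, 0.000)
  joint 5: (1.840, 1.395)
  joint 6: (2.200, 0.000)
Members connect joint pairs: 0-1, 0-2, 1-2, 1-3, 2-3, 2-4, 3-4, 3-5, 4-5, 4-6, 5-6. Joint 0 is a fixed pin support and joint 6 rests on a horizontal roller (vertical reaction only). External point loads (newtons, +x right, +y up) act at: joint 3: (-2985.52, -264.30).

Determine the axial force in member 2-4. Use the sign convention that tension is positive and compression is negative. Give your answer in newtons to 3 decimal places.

-1375.169

N=7 nodes, M=11 members, R=3 reactions → 2N=14, M+R=14
member 0 (0-1): L=1.5195, (cx,cy)=(0.2771,0.9609)
member 1 (0-2): L=0.7260, (cx,cy)=(1.0000,0.0000)
member 2 (1-2): L=1.4915, (cx,cy)=(0.2045,-0.9789)
member 3 (1-3): L=0.7024, (cx,cy)=(0.9724,-0.2335)
member 4 (2-3): L=1.3500, (cx,cy)=(0.2800,0.9600)
member 5 (2-4): L=0.7280, (cx,cy)=(1.0000,0.0000)
member 6 (3-4): L=1.3424, (cx,cy)=(0.2607,-0.9654)
member 7 (3-5): L=0.7426, (cx,cy)=(0.9911,0.1333)
member 8 (4-5): L=1.4474, (cx,cy)=(0.2667,0.9638)
member 9 (4-6): L=0.7460, (cx,cy)=(1.0000,0.0000)
member 10 (5-6): L=1.4407, (cx,cy)=(0.2499,-0.9683)
solve A·x = −loads:
  F[0-1] = -1967.4362 N (compression)
  F[0-2] = -2440.4080 N (compression)
  F[1-2] = +2173.9881 N (tension)
  F[1-3] = -1017.8007 N (compression)
  F[2-3] = -2216.7176 N (compression)
  F[2-4] = -1375.1689 N (compression)
  F[3-4] = +1810.2113 N (tension)
  F[3-5] = +911.3424 N (tension)
  F[4-5] = -1813.2717 N (compression)
  F[4-6] = -419.6418 N (compression)
  F[5-6] = +1679.3868 N (tension)
  Rx@0 = +2985.5200 N
  Ry@0 = +1890.4121 N
  Ry@6 = -1626.1121 N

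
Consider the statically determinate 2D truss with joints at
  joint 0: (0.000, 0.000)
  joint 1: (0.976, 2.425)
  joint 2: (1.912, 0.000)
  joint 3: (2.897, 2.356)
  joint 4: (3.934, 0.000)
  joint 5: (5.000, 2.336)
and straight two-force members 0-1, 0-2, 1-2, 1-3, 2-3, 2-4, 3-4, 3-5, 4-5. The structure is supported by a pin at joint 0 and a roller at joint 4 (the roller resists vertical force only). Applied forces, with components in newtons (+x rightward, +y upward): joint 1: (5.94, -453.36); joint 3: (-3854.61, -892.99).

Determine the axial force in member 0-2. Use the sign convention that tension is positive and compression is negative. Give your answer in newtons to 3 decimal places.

N=6 nodes, M=9 members, R=3 reactions → 2N=12, M+R=12
member 0 (0-1): L=2.6140, (cx,cy)=(0.3734,0.9277)
member 1 (0-2): L=1.9120, (cx,cy)=(1.0000,0.0000)
member 2 (1-2): L=2.5994, (cx,cy)=(0.3601,-0.9329)
member 3 (1-3): L=1.9222, (cx,cy)=(0.9994,-0.0359)
member 4 (2-3): L=2.5536, (cx,cy)=(0.3857,0.9226)
member 5 (2-4): L=2.0220, (cx,cy)=(1.0000,0.0000)
member 6 (3-4): L=2.5741, (cx,cy)=(0.4029,-0.9153)
member 7 (3-5): L=2.1031, (cx,cy)=(1.0000,-0.0095)
member 8 (4-5): L=2.5677, (cx,cy)=(0.4152,0.9098)
solve A·x = −loads:
  F[0-1] = -3105.6610 N (compression)
  F[0-2] = -2689.1139 N (compression)
  F[1-2] = +2684.3625 N (tension)
  F[1-3] = -2133.4760 N (compression)
  F[2-3] = -2714.3474 N (compression)
  F[2-4] = -675.5109 N (compression)
  F[3-4] = +1676.8059 N (tension)
  F[3-5] = +0.0000 N (tension)
  F[4-5] = -0.0000 N (compression)
  Rx@0 = +3848.6700 N
  Ry@0 = +2881.0692 N
  Ry@4 = -1534.7192 N

-2689.114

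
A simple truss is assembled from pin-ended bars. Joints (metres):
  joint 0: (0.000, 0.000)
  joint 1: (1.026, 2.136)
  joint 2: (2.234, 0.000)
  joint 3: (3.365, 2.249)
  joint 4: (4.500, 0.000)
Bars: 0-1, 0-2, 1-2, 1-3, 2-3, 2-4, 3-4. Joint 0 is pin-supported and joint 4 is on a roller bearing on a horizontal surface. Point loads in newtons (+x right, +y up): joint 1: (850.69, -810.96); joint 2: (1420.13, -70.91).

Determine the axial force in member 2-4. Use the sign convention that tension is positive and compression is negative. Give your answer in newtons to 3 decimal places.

N=5 nodes, M=7 members, R=3 reactions → 2N=10, M+R=10
member 0 (0-1): L=2.3696, (cx,cy)=(0.4330,0.9014)
member 1 (0-2): L=2.2340, (cx,cy)=(1.0000,0.0000)
member 2 (1-2): L=2.4539, (cx,cy)=(0.4923,-0.8704)
member 3 (1-3): L=2.3417, (cx,cy)=(0.9988,0.0483)
member 4 (2-3): L=2.5174, (cx,cy)=(0.4493,0.8934)
member 5 (2-4): L=2.2660, (cx,cy)=(1.0000,0.0000)
member 6 (3-4): L=2.5192, (cx,cy)=(0.4505,-0.8928)
solve A·x = −loads:
  F[0-1] = -286.1912 N (compression)
  F[0-2] = +2394.7345 N (tension)
  F[1-2] = -671.0517 N (compression)
  F[1-3] = -645.0159 N (compression)
  F[2-3] = +733.1845 N (tension)
  F[2-4] = +314.8608 N (tension)
  F[3-4] = -698.8444 N (compression)
  Rx@0 = -2270.8200 N
  Ry@0 = +257.9741 N
  Ry@4 = +623.8959 N

314.861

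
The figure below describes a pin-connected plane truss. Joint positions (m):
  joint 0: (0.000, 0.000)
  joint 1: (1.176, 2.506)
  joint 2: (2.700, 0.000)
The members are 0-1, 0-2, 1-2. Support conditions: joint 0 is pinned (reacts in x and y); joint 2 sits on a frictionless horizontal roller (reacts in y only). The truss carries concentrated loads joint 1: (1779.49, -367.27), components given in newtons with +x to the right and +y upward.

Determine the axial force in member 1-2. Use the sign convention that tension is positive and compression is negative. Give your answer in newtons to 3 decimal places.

-2120.292

N=3 nodes, M=3 members, R=3 reactions → 2N=6, M+R=6
member 0 (0-1): L=2.7682, (cx,cy)=(0.4248,0.9053)
member 1 (0-2): L=2.7000, (cx,cy)=(1.0000,0.0000)
member 2 (1-2): L=2.9330, (cx,cy)=(0.5196,-0.8544)
solve A·x = −loads:
  F[0-1] = +1595.4536 N (tension)
  F[0-2] = +1101.7053 N (tension)
  F[1-2] = -2120.2919 N (compression)
  Rx@0 = -1779.4900 N
  Ry@0 = -1444.3268 N
  Ry@2 = +1811.5968 N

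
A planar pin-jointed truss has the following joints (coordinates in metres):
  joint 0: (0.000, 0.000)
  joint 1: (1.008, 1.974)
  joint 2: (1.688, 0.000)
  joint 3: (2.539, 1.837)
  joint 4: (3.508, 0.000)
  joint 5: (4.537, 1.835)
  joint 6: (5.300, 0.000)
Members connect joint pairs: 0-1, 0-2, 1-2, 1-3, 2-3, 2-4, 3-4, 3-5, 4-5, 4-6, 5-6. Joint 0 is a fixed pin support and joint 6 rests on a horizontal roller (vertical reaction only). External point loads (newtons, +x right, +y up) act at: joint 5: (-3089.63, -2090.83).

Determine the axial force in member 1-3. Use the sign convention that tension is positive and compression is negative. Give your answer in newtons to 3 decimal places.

-1214.231

N=7 nodes, M=11 members, R=3 reactions → 2N=14, M+R=14
member 0 (0-1): L=2.2165, (cx,cy)=(0.4548,0.8906)
member 1 (0-2): L=1.6880, (cx,cy)=(1.0000,0.0000)
member 2 (1-2): L=2.0878, (cx,cy)=(0.3257,-0.9455)
member 3 (1-3): L=1.5371, (cx,cy)=(0.9960,-0.0891)
member 4 (2-3): L=2.0245, (cx,cy)=(0.4203,0.9074)
member 5 (2-4): L=1.8200, (cx,cy)=(1.0000,0.0000)
member 6 (3-4): L=2.0769, (cx,cy)=(0.4666,-0.8845)
member 7 (3-5): L=1.9980, (cx,cy)=(1.0000,-0.0010)
member 8 (4-5): L=2.1038, (cx,cy)=(0.4891,0.8722)
member 9 (4-6): L=1.7920, (cx,cy)=(1.0000,0.0000)
member 10 (5-6): L=1.9873, (cx,cy)=(0.3839,-0.9234)
solve A·x = −loads:
  F[0-1] = -1539.0793 N (compression)
  F[0-2] = -2389.6919 N (compression)
  F[1-2] = +1564.2237 N (tension)
  F[1-3] = -1214.2311 N (compression)
  F[2-3] = -1629.9204 N (compression)
  F[2-4] = -1195.1073 N (compression)
  F[3-4] = +1552.6849 N (tension)
  F[3-5] = -2618.9444 N (compression)
  F[4-5] = -1574.5228 N (compression)
  F[4-6] = +299.4278 N (tension)
  F[5-6] = -779.8889 N (compression)
  Rx@0 = +3089.6300 N
  Ry@0 = +1370.7121 N
  Ry@6 = +720.1179 N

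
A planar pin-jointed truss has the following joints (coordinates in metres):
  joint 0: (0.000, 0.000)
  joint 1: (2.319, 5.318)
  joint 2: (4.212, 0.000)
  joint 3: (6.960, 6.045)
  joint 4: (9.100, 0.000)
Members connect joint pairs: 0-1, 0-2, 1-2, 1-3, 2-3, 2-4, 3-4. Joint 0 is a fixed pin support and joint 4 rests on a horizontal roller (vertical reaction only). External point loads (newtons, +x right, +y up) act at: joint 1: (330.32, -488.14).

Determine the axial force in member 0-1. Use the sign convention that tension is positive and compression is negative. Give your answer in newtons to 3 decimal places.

N=5 nodes, M=7 members, R=3 reactions → 2N=10, M+R=10
member 0 (0-1): L=5.8016, (cx,cy)=(0.3997,0.9166)
member 1 (0-2): L=4.2120, (cx,cy)=(1.0000,0.0000)
member 2 (1-2): L=5.6449, (cx,cy)=(0.3353,-0.9421)
member 3 (1-3): L=4.6976, (cx,cy)=(0.9880,0.1548)
member 4 (2-3): L=6.6403, (cx,cy)=(0.4138,0.9104)
member 5 (2-4): L=4.8880, (cx,cy)=(1.0000,0.0000)
member 6 (3-4): L=6.4126, (cx,cy)=(0.3337,-0.9427)
solve A·x = −loads:
  F[0-1] = -186.2316 N (compression)
  F[0-2] = +404.7596 N (tension)
  F[1-2] = -382.8951 N (compression)
  F[1-3] = -279.7264 N (compression)
  F[2-3] = +396.2463 N (tension)
  F[2-4] = +112.3749 N (tension)
  F[3-4] = -336.7368 N (compression)
  Rx@0 = -330.3200 N
  Ry@0 = +170.7072 N
  Ry@4 = +317.4328 N

-186.232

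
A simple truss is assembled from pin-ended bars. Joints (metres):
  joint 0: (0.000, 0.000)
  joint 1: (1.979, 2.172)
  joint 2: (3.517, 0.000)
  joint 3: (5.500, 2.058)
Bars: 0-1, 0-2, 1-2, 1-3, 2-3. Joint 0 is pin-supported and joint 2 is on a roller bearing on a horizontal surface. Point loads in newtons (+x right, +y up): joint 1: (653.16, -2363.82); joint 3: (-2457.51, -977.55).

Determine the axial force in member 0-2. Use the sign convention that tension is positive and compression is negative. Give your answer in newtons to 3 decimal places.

N=4 nodes, M=5 members, R=3 reactions → 2N=8, M+R=8
member 0 (0-1): L=2.9384, (cx,cy)=(0.6735,0.7392)
member 1 (0-2): L=3.5170, (cx,cy)=(1.0000,0.0000)
member 2 (1-2): L=2.6614, (cx,cy)=(0.5779,-0.8161)
member 3 (1-3): L=3.5228, (cx,cy)=(0.9995,-0.0324)
member 4 (2-3): L=2.8579, (cx,cy)=(0.6939,0.7201)
solve A·x = −loads:
  F[0-1] = -2052.5204 N (compression)
  F[0-2] = -421.9726 N (compression)
  F[1-2] = -979.0822 N (compression)
  F[1-3] = -1470.5035 N (compression)
  F[2-3] = -1423.5892 N (compression)
  Rx@0 = +1804.3500 N
  Ry@0 = +1517.1924 N
  Ry@2 = +1824.1776 N

-421.973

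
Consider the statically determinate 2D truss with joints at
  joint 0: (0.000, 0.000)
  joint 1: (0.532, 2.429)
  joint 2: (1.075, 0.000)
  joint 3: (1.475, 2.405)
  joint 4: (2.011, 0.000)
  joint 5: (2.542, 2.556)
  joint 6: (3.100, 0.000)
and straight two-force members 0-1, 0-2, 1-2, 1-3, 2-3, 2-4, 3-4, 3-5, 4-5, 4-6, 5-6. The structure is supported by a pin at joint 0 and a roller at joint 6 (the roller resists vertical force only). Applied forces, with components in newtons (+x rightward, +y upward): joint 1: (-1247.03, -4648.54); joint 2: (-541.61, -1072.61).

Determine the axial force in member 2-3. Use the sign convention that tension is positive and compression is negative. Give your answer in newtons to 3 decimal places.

N=7 nodes, M=11 members, R=3 reactions → 2N=14, M+R=14
member 0 (0-1): L=2.4866, (cx,cy)=(0.2139,0.9768)
member 1 (0-2): L=1.0750, (cx,cy)=(1.0000,0.0000)
member 2 (1-2): L=2.4890, (cx,cy)=(0.2182,-0.9759)
member 3 (1-3): L=0.9433, (cx,cy)=(0.9997,-0.0254)
member 4 (2-3): L=2.4380, (cx,cy)=(0.1641,0.9864)
member 5 (2-4): L=0.9360, (cx,cy)=(1.0000,0.0000)
member 6 (3-4): L=2.4640, (cx,cy)=(0.2175,-0.9761)
member 7 (3-5): L=1.0776, (cx,cy)=(0.9901,0.1401)
member 8 (4-5): L=2.6106, (cx,cy)=(0.2034,0.9791)
member 9 (4-6): L=1.0890, (cx,cy)=(1.0000,0.0000)
member 10 (5-6): L=2.6162, (cx,cy)=(0.2133,-0.9770)
solve A·x = −loads:
  F[0-1] = -5659.6042 N (compression)
  F[0-2] = -577.7748 N (compression)
  F[1-2] = +905.9476 N (tension)
  F[1-3] = -161.5326 N (compression)
  F[2-3] = +191.0740 N (tension)
  F[2-4] = +130.1315 N (tension)
  F[3-4] = -209.5775 N (compression)
  F[3-5] = -85.3840 N (compression)
  F[4-5] = +208.9264 N (tension)
  F[4-6] = +42.0453 N (tension)
  F[5-6] = -197.1306 N (compression)
  Rx@0 = +1788.6400 N
  Ry@0 = +5528.5554 N
  Ry@6 = +192.5946 N

191.074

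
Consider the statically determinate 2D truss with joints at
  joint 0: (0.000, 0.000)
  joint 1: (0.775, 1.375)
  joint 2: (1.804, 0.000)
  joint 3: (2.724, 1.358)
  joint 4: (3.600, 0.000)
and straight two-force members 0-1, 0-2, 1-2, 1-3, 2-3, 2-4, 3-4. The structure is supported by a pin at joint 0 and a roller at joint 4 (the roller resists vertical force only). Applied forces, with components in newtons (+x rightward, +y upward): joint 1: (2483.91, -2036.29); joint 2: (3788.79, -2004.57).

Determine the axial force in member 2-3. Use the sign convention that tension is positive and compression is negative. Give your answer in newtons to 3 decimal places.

2855.620

N=5 nodes, M=7 members, R=3 reactions → 2N=10, M+R=10
member 0 (0-1): L=1.5784, (cx,cy)=(0.4910,0.8712)
member 1 (0-2): L=1.8040, (cx,cy)=(1.0000,0.0000)
member 2 (1-2): L=1.7174, (cx,cy)=(0.5992,-0.8006)
member 3 (1-3): L=1.9491, (cx,cy)=(1.0000,-0.0087)
member 4 (2-3): L=1.6403, (cx,cy)=(0.5609,0.8279)
member 5 (2-4): L=1.7960, (cx,cy)=(1.0000,0.0000)
member 6 (3-4): L=1.6160, (cx,cy)=(0.5421,-0.8403)
solve A·x = −loads:
  F[0-1] = -1893.1985 N (compression)
  F[0-2] = +7202.2852 N (tension)
  F[1-2] = -449.1463 N (compression)
  F[1-3] = -3144.5038 N (compression)
  F[2-3] = +2855.6203 N (tension)
  F[2-4] = +1542.7379 N (tension)
  F[3-4] = -2846.0097 N (compression)
  Rx@0 = -6272.7000 N
  Ry@0 = +1649.2641 N
  Ry@4 = +2391.5959 N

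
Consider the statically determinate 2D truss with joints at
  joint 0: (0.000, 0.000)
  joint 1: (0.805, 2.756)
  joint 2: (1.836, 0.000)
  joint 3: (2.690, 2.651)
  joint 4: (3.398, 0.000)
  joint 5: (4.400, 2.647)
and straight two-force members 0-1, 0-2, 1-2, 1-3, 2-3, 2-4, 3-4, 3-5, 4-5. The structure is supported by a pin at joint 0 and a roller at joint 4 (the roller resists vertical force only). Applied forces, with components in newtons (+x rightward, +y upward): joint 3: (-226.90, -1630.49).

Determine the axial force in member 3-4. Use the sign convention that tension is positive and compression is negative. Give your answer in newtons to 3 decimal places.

N=6 nodes, M=9 members, R=3 reactions → 2N=12, M+R=12
member 0 (0-1): L=2.8712, (cx,cy)=(0.2804,0.9599)
member 1 (0-2): L=1.8360, (cx,cy)=(1.0000,0.0000)
member 2 (1-2): L=2.9425, (cx,cy)=(0.3504,-0.9366)
member 3 (1-3): L=1.8879, (cx,cy)=(0.9985,-0.0556)
member 4 (2-3): L=2.7852, (cx,cy)=(0.3066,0.9518)
member 5 (2-4): L=1.5620, (cx,cy)=(1.0000,0.0000)
member 6 (3-4): L=2.7439, (cx,cy)=(0.2580,-0.9661)
member 7 (3-5): L=1.7100, (cx,cy)=(1.0000,-0.0023)
member 8 (4-5): L=2.8303, (cx,cy)=(0.3540,0.9352)
solve A·x = −loads:
  F[0-1] = -538.3371 N (compression)
  F[0-2] = -75.9640 N (compression)
  F[1-2] = +572.6284 N (tension)
  F[1-3] = -352.1176 N (compression)
  F[2-3] = -563.4706 N (compression)
  F[2-4] = +297.4469 N (tension)
  F[3-4] = -1152.7806 N (compression)
  F[3-5] = -0.0000 N (tension)
  F[4-5] = +0.0000 N (tension)
  Rx@0 = +226.9000 N
  Ry@0 = +516.7448 N
  Ry@4 = +1113.7452 N

-1152.781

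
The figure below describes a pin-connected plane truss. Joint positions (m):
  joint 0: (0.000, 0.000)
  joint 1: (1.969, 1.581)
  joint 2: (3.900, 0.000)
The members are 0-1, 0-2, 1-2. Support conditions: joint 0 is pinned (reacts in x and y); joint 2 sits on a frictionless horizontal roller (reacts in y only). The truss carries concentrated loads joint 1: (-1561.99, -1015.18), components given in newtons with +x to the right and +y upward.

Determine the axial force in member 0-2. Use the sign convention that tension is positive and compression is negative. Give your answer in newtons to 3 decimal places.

-147.385

N=3 nodes, M=3 members, R=3 reactions → 2N=6, M+R=6
member 0 (0-1): L=2.5252, (cx,cy)=(0.7797,0.6261)
member 1 (0-2): L=3.9000, (cx,cy)=(1.0000,0.0000)
member 2 (1-2): L=2.4957, (cx,cy)=(0.7737,-0.6335)
solve A·x = −loads:
  F[0-1] = -1814.1843 N (compression)
  F[0-2] = -147.3850 N (compression)
  F[1-2] = +190.4831 N (tension)
  Rx@0 = +1561.9900 N
  Ry@0 = +1135.8510 N
  Ry@2 = -120.6710 N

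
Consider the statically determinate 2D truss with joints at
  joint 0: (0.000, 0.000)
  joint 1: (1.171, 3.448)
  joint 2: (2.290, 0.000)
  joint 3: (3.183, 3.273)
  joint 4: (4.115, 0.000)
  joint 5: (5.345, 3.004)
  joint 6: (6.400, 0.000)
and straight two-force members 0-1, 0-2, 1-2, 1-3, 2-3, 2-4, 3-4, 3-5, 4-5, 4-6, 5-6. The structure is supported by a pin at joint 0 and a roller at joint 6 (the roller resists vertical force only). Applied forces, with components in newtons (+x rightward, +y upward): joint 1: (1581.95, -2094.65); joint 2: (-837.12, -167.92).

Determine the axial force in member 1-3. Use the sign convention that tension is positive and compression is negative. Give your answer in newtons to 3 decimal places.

N=7 nodes, M=11 members, R=3 reactions → 2N=14, M+R=14
member 0 (0-1): L=3.6414, (cx,cy)=(0.3216,0.9469)
member 1 (0-2): L=2.2900, (cx,cy)=(1.0000,0.0000)
member 2 (1-2): L=3.6250, (cx,cy)=(0.3087,-0.9512)
member 3 (1-3): L=2.0196, (cx,cy)=(0.9962,-0.0867)
member 4 (2-3): L=3.3926, (cx,cy)=(0.2632,0.9647)
member 5 (2-4): L=1.8250, (cx,cy)=(1.0000,0.0000)
member 6 (3-4): L=3.4031, (cx,cy)=(0.2739,-0.9618)
member 7 (3-5): L=2.1787, (cx,cy)=(0.9923,-0.1235)
member 8 (4-5): L=3.2461, (cx,cy)=(0.3789,0.9254)
member 9 (4-6): L=2.2850, (cx,cy)=(1.0000,0.0000)
member 10 (5-6): L=3.1839, (cx,cy)=(0.3314,-0.9435)
solve A·x = −loads:
  F[0-1] = -1021.1979 N (compression)
  F[0-2] = +1073.2245 N (tension)
  F[1-2] = -1040.2698 N (compression)
  F[1-3] = -1595.2270 N (compression)
  F[2-3] = +1199.6922 N (tension)
  F[2-4] = +1273.4474 N (tension)
  F[3-4] = -1225.8052 N (compression)
  F[3-5] = -944.9701 N (compression)
  F[4-5] = +1273.9383 N (tension)
  F[4-6] = +455.0179 N (tension)
  F[5-6] = -1373.1931 N (compression)
  Rx@0 = -744.8300 N
  Ry@0 = +966.9551 N
  Ry@6 = +1295.6149 N

-1595.227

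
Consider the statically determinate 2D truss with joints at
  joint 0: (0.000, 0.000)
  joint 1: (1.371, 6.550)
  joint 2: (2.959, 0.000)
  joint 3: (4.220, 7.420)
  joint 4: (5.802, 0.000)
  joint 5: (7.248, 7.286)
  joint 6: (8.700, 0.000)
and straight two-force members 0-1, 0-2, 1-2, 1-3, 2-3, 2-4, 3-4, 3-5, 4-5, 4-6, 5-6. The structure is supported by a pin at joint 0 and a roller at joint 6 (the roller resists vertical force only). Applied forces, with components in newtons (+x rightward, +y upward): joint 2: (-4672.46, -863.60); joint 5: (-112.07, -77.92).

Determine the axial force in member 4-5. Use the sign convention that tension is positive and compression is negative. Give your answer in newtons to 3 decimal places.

181.477

N=7 nodes, M=11 members, R=3 reactions → 2N=14, M+R=14
member 0 (0-1): L=6.6919, (cx,cy)=(0.2049,0.9788)
member 1 (0-2): L=2.9590, (cx,cy)=(1.0000,0.0000)
member 2 (1-2): L=6.7398, (cx,cy)=(0.2356,-0.9718)
member 3 (1-3): L=2.9789, (cx,cy)=(0.9564,0.2921)
member 4 (2-3): L=7.5264, (cx,cy)=(0.1675,0.9859)
member 5 (2-4): L=2.8430, (cx,cy)=(1.0000,0.0000)
member 6 (3-4): L=7.5868, (cx,cy)=(0.2085,-0.9780)
member 7 (3-5): L=3.0310, (cx,cy)=(0.9990,-0.0442)
member 8 (4-5): L=7.4281, (cx,cy)=(0.1947,0.9809)
member 9 (4-6): L=2.8980, (cx,cy)=(1.0000,0.0000)
member 10 (5-6): L=7.4293, (cx,cy)=(0.1954,-0.9807)
solve A·x = −loads:
  F[0-1] = -691.4024 N (compression)
  F[0-2] = -4642.8802 N (compression)
  F[1-2] = +606.9010 N (tension)
  F[1-3] = -297.6220 N (compression)
  F[2-3] = +277.7113 N (tension)
  F[2-4] = +126.0472 N (tension)
  F[3-4] = -182.0061 N (compression)
  F[3-5] = -200.3610 N (compression)
  F[4-5] = +181.4770 N (tension)
  F[4-6] = +52.7677 N (tension)
  F[5-6] = -269.9900 N (compression)
  Rx@0 = +4784.5300 N
  Ry@0 = +676.7367 N
  Ry@6 = +264.7833 N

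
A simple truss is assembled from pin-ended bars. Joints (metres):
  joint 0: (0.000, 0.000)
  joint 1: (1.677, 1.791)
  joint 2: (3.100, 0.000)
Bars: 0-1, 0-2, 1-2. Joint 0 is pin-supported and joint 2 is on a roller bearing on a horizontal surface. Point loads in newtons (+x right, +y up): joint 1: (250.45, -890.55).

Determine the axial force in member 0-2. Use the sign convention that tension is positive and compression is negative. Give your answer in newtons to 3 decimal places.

N=3 nodes, M=3 members, R=3 reactions → 2N=6, M+R=6
member 0 (0-1): L=2.4536, (cx,cy)=(0.6835,0.7300)
member 1 (0-2): L=3.1000, (cx,cy)=(1.0000,0.0000)
member 2 (1-2): L=2.2875, (cx,cy)=(0.6221,-0.7830)
solve A·x = −loads:
  F[0-1] = -361.7965 N (compression)
  F[0-2] = +497.7356 N (tension)
  F[1-2] = -800.1161 N (compression)
  Rx@0 = -250.4500 N
  Ry@0 = +264.0957 N
  Ry@2 = +626.4543 N

497.736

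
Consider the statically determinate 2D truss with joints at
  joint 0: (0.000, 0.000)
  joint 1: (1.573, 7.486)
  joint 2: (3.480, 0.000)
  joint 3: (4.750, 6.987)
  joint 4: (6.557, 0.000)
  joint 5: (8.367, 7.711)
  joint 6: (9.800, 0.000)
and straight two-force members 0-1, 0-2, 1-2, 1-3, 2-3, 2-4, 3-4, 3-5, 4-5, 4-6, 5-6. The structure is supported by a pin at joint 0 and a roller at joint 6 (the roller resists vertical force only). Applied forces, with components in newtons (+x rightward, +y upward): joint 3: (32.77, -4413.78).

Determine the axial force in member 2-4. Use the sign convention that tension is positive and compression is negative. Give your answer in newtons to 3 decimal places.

1563.134

N=7 nodes, M=11 members, R=3 reactions → 2N=14, M+R=14
member 0 (0-1): L=7.6495, (cx,cy)=(0.2056,0.9786)
member 1 (0-2): L=3.4800, (cx,cy)=(1.0000,0.0000)
member 2 (1-2): L=7.7251, (cx,cy)=(0.2469,-0.9691)
member 3 (1-3): L=3.2159, (cx,cy)=(0.9879,-0.1552)
member 4 (2-3): L=7.1015, (cx,cy)=(0.1788,0.9839)
member 5 (2-4): L=3.0770, (cx,cy)=(1.0000,0.0000)
member 6 (3-4): L=7.2169, (cx,cy)=(0.2504,-0.9681)
member 7 (3-5): L=3.6887, (cx,cy)=(0.9805,0.1963)
member 8 (4-5): L=7.9206, (cx,cy)=(0.2285,0.9735)
member 9 (4-6): L=3.2430, (cx,cy)=(1.0000,0.0000)
member 10 (5-6): L=7.8430, (cx,cy)=(0.1827,-0.9832)
solve A·x = −loads:
  F[0-1] = -2300.2432 N (compression)
  F[0-2] = +505.7803 N (tension)
  F[1-2] = +2499.6583 N (tension)
  F[1-3] = -1103.4358 N (compression)
  F[2-3] = -2461.9878 N (compression)
  F[2-4] = +1563.1335 N (tension)
  F[3-4] = -2431.1767 N (compression)
  F[3-5] = -973.3352 N (compression)
  F[4-5] = +2417.7084 N (tension)
  F[4-6] = +401.9120 N (tension)
  F[5-6] = -2199.7242 N (compression)
  Rx@0 = -32.7700 N
  Ry@0 = +2251.0842 N
  Ry@6 = +2162.6958 N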